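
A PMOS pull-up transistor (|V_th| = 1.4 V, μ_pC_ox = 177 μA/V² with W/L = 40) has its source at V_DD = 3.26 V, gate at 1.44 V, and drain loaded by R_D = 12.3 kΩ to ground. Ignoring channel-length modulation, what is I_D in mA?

V_SG = V_DD − V_G = 3.26 − 1.44 = 1.82 V, so V_ov = 1.82 − 1.4 = 0.42 V.
k_p = μ_pC_ox · (W/L) = 7.08 mA/V².
Assume saturation: I_D = ½ k_p V_ov² = 0.5 × 7.08 × 0.42² = 0.624 mA, giving V_SD = V_DD − I_D R_D = 3.26 − 0.624 × 12.3 = -4.42 V.
But -4.42 V < V_ov = 0.42 V, so the device is actually in triode.
In triode I_D = k_p[V_ov V_SD − ½ V_SD²] and I_D = (V_DD − V_SD)/R_D. Equating: 43.5 V_SD² − 37.58 V_SD + 3.26 = 0, giving V_SD = 0.0979 V (the root below V_ov).
I_D = (3.26 − 0.0979) / 12.3 = 0.257 mA.

I_D = 0.257 mA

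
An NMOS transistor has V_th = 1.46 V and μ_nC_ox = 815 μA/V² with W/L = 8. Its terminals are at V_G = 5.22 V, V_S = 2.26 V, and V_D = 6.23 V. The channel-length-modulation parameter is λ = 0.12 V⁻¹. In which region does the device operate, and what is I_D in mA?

V_GS = V_G − V_S = 5.22 − 2.26 = 2.96 V; V_DS = V_D − V_S = 6.23 − 2.26 = 3.97 V.
k_n = μ_nC_ox · (W/L) = 6.52 mA/V².
V_ov = V_GS − V_th = 2.96 − 1.46 = 1.5 V.
Since V_DS = 3.97 V ≥ V_ov = 1.5 V, the device is in saturation.
I_D = ½ k_n V_ov² (1 + λ V_DS) = 0.5 × 6.52 × 1.5² × (1 + 0.12 × 3.97) = 10.8 mA.

Saturation; I_D = 10.8 mA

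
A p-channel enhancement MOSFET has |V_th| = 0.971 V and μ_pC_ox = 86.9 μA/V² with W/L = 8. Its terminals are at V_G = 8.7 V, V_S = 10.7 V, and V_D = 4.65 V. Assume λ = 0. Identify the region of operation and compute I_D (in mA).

V_SG = V_S − V_G = 10.7 − 8.7 = 2 V; V_SD = V_S − V_D = 10.7 − 4.65 = 6.05 V.
k_p = μ_pC_ox · (W/L) = 0.6952 mA/V².
V_ov = V_SG − |V_th| = 2 − 0.971 = 1.03 V.
Since V_SD = 6.05 V ≥ V_ov = 1.03 V, the device is in saturation.
I_D = ½ k_p V_ov² = 0.5 × 0.6952 × 1.03² = 0.368 mA.

Saturation; I_D = 0.368 mA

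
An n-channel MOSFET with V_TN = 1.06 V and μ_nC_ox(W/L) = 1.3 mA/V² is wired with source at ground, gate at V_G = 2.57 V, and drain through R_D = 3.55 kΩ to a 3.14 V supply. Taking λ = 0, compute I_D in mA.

I_D = 0.757 mA

V_GS = V_G = 2.57 V, so V_ov = 2.57 − 1.06 = 1.51 V.
Assume saturation: I_D = ½ k_n V_ov² = 0.5 × 1.3 × 1.51² = 1.48 mA, giving V_DS = V_DD − I_D R_D = 3.14 − 1.48 × 3.55 = -2.12 V.
But -2.12 V < V_ov = 1.51 V, so the device is actually in triode.
In triode I_D = k_n[V_ov V_DS − ½ V_DS²] and I_D = (V_DD − V_DS)/R_D. Equating: 2.31 V_DS² − 7.969 V_DS + 3.14 = 0, giving V_DS = 0.454 V (the root below V_ov).
I_D = (3.14 − 0.454) / 3.55 = 0.757 mA.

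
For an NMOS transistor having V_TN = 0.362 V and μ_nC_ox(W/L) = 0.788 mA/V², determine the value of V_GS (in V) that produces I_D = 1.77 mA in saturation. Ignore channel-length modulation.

V_GS = 2.48 V

In saturation I_D = ½ k_n (V_GS − V_TN)², so V_GS − V_TN = √(2 I_D / k_n) = √(2 × 1.77 / 0.788) = 2.12 V.
V_GS = 0.362 + 2.12 = 2.48 V.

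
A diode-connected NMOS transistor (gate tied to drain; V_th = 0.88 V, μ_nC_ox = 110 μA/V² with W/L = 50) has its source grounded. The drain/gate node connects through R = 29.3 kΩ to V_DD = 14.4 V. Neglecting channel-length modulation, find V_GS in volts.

With gate tied to drain, V_GS = V_DS ≥ V_GS − V_th, so the device is in saturation.
k_n = μ_nC_ox · (W/L) = 5.5 mA/V².
KCL at the drain: ½ k_n (V_GS − V_th)² = (V_DD − V_GS)/R.
Let x = V_GS − 0.88. Then 80.6 x² + x − 13.52 = 0, giving x = 0.403 V (positive root), so V_GS = 1.28 V.
I_D = (V_DD − V_GS)/R = (14.4 − 1.28) / 29.3 = 0.448 mA.

V_GS = 1.28 V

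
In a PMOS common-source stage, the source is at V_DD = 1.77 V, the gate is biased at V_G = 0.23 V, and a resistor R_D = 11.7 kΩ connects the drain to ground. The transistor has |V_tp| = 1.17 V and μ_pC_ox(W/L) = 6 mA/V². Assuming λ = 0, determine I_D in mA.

I_D = 0.145 mA

V_SG = V_DD − V_G = 1.77 − 0.23 = 1.54 V, so V_ov = 1.54 − 1.17 = 0.37 V.
Assume saturation: I_D = ½ k_p V_ov² = 0.5 × 6 × 0.37² = 0.411 mA, giving V_SD = V_DD − I_D R_D = 1.77 − 0.411 × 11.7 = -3.04 V.
But -3.04 V < V_ov = 0.37 V, so the device is actually in triode.
In triode I_D = k_p[V_ov V_SD − ½ V_SD²] and I_D = (V_DD − V_SD)/R_D. Equating: 35.1 V_SD² − 26.97 V_SD + 1.77 = 0, giving V_SD = 0.0724 V (the root below V_ov).
I_D = (1.77 − 0.0724) / 11.7 = 0.145 mA.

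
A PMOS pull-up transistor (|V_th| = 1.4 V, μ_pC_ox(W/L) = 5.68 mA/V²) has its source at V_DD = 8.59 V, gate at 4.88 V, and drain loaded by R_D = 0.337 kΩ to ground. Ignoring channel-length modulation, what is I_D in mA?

V_SG = V_DD − V_G = 8.59 − 4.88 = 3.71 V, so V_ov = 3.71 − 1.4 = 2.31 V.
Assume saturation: I_D = ½ k_p V_ov² = 0.5 × 5.68 × 2.31² = 15.2 mA, giving V_SD = V_DD − I_D R_D = 8.59 − 15.2 × 0.337 = 3.48 V.
V_SD = 3.48 V ≥ V_ov = 2.31 V, confirming saturation.

I_D = 15.2 mA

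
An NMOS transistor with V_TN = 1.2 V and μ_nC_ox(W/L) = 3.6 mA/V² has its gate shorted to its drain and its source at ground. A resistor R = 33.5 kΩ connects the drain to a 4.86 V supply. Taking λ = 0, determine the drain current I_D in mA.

With gate tied to drain, V_GS = V_DS ≥ V_GS − V_TN, so the device is in saturation.
KCL at the drain: ½ k_n (V_GS − V_TN)² = (V_DD − V_GS)/R.
Let x = V_GS − 1.2. Then 60.3 x² + x − 3.66 = 0, giving x = 0.238 V (positive root), so V_GS = 1.44 V.
I_D = (V_DD − V_GS)/R = (4.86 − 1.44) / 33.5 = 0.102 mA.

I_D = 0.102 mA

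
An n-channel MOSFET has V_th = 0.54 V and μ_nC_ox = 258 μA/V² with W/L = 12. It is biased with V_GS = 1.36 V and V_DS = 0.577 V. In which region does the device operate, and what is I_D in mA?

Triode; I_D = 0.949 mA

k_n = μ_nC_ox · (W/L) = 3.096 mA/V².
V_ov = V_GS − V_th = 1.36 − 0.54 = 0.82 V.
Since V_DS = 0.577 V < V_ov = 0.82 V, the device is in the triode region.
I_D = k_n [V_ov · V_DS − ½ V_DS²] = 3.096 × [0.82 × 0.577 − 0.5 × 0.577²] = 0.949 mA.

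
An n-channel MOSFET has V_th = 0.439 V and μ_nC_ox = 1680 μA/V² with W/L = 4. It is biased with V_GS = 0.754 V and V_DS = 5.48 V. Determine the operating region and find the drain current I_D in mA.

Saturation; I_D = 0.333 mA

k_n = μ_nC_ox · (W/L) = 6.72 mA/V².
V_ov = V_GS − V_th = 0.754 − 0.439 = 0.315 V.
Since V_DS = 5.48 V ≥ V_ov = 0.315 V, the device is in saturation.
I_D = ½ k_n V_ov² = 0.5 × 6.72 × 0.315² = 0.333 mA.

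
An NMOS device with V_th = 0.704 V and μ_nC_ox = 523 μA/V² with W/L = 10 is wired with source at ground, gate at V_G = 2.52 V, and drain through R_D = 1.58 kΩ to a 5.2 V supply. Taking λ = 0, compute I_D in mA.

V_GS = V_G = 2.52 V, so V_ov = 2.52 − 0.704 = 1.82 V.
k_n = μ_nC_ox · (W/L) = 5.23 mA/V².
Assume saturation: I_D = ½ k_n V_ov² = 0.5 × 5.23 × 1.82² = 8.62 mA, giving V_DS = V_DD − I_D R_D = 5.2 − 8.62 × 1.58 = -8.43 V.
But -8.43 V < V_ov = 1.82 V, so the device is actually in triode.
In triode I_D = k_n[V_ov V_DS − ½ V_DS²] and I_D = (V_DD − V_DS)/R_D. Equating: 4.13 V_DS² − 16.01 V_DS + 5.2 = 0, giving V_DS = 0.358 V (the root below V_ov).
I_D = (5.2 − 0.358) / 1.58 = 3.06 mA.

I_D = 3.06 mA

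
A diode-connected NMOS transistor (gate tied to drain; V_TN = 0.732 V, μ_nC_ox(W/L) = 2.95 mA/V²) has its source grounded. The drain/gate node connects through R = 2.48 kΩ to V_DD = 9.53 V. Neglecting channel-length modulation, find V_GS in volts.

V_GS = 2.15 V

With gate tied to drain, V_GS = V_DS ≥ V_GS − V_TN, so the device is in saturation.
KCL at the drain: ½ k_n (V_GS − V_TN)² = (V_DD − V_GS)/R.
Let x = V_GS − 0.732. Then 3.66 x² + x − 8.798 = 0, giving x = 1.42 V (positive root), so V_GS = 2.15 V.
I_D = (V_DD − V_GS)/R = (9.53 − 2.15) / 2.48 = 2.97 mA.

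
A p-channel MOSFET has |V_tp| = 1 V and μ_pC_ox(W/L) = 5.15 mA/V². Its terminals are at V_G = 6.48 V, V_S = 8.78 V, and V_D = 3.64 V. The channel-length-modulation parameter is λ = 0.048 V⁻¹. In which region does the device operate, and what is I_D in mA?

Saturation; I_D = 5.43 mA

V_SG = V_S − V_G = 8.78 − 6.48 = 2.3 V; V_SD = V_S − V_D = 8.78 − 3.64 = 5.14 V.
V_ov = V_SG − |V_tp| = 2.3 − 1 = 1.3 V.
Since V_SD = 5.14 V ≥ V_ov = 1.3 V, the device is in saturation.
I_D = ½ k_p V_ov² (1 + λ V_SD) = 0.5 × 5.15 × 1.3² × (1 + 0.048 × 5.14) = 5.43 mA.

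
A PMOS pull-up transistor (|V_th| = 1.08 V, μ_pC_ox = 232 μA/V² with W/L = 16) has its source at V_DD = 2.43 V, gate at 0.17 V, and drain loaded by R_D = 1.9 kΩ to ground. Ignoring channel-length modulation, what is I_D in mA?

I_D = 1.12 mA

V_SG = V_DD − V_G = 2.43 − 0.17 = 2.26 V, so V_ov = 2.26 − 1.08 = 1.18 V.
k_p = μ_pC_ox · (W/L) = 3.712 mA/V².
Assume saturation: I_D = ½ k_p V_ov² = 0.5 × 3.712 × 1.18² = 2.58 mA, giving V_SD = V_DD − I_D R_D = 2.43 − 2.58 × 1.9 = -2.48 V.
But -2.48 V < V_ov = 1.18 V, so the device is actually in triode.
In triode I_D = k_p[V_ov V_SD − ½ V_SD²] and I_D = (V_DD − V_SD)/R_D. Equating: 3.53 V_SD² − 9.322 V_SD + 2.43 = 0, giving V_SD = 0.293 V (the root below V_ov).
I_D = (2.43 − 0.293) / 1.9 = 1.12 mA.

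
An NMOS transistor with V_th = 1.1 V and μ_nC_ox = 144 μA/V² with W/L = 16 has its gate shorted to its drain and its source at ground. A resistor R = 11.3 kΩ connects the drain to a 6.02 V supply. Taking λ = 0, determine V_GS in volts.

With gate tied to drain, V_GS = V_DS ≥ V_GS − V_th, so the device is in saturation.
k_n = μ_nC_ox · (W/L) = 2.304 mA/V².
KCL at the drain: ½ k_n (V_GS − V_th)² = (V_DD − V_GS)/R.
Let x = V_GS − 1.1. Then 13 x² + x − 4.92 = 0, giving x = 0.578 V (positive root), so V_GS = 1.68 V.
I_D = (V_DD − V_GS)/R = (6.02 − 1.68) / 11.3 = 0.384 mA.

V_GS = 1.68 V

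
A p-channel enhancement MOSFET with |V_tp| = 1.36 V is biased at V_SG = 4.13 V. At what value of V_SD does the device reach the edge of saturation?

The boundary between triode and saturation is V_SD = V_SG − |V_tp| = V_ov.
V_ov = 4.13 − 1.36 = 2.77 V.

V_SD,sat = 2.77 V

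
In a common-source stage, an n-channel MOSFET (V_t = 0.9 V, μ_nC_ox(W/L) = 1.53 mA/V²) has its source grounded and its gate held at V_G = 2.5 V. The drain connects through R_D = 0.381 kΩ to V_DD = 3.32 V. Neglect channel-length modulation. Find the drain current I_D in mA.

V_GS = V_G = 2.5 V, so V_ov = 2.5 − 0.9 = 1.6 V.
Assume saturation: I_D = ½ k_n V_ov² = 0.5 × 1.53 × 1.6² = 1.96 mA, giving V_DS = V_DD − I_D R_D = 3.32 − 1.96 × 0.381 = 2.57 V.
V_DS = 2.57 V ≥ V_ov = 1.6 V, confirming saturation.

I_D = 1.96 mA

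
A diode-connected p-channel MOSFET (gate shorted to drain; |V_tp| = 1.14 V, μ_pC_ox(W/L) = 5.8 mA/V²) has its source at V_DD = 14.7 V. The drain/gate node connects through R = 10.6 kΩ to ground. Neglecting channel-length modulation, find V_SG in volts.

V_SG = 1.79 V

With gate tied to drain, V_SG = V_SD ≥ V_SG − |V_tp|, so the device is in saturation.
KCL at the drain: ½ k_p (V_SG − |V_tp|)² = (V_DD − V_SG)/R.
Let x = V_SG − 1.14. Then 30.7 x² + x − 13.56 = 0, giving x = 0.648 V (positive root), so V_SG = 1.79 V.
I_D = (V_DD − V_SG)/R = (14.7 − 1.79) / 10.6 = 1.22 mA.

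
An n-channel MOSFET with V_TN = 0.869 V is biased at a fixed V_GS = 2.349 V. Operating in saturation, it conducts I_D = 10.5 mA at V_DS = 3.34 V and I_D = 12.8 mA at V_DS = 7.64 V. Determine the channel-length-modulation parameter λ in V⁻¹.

With V_GS fixed, I_D ∝ (1 + λ V_DS) in saturation, so I_D2/I_D1 = (1 + λ V_DS2)/(1 + λ V_DS1).
12.8/10.5 = 1.219 = (1 + 7.64 λ)/(1 + 3.34 λ).
Solving: λ (I_D1 V_DS2 − I_D2 V_DS1) = I_D2 − I_D1, so λ = (12.8 − 10.5) / (10.5 × 7.64 − 12.8 × 3.34) = 2.3 / 37.5 = 0.0614 V⁻¹.

λ = 0.0614 V⁻¹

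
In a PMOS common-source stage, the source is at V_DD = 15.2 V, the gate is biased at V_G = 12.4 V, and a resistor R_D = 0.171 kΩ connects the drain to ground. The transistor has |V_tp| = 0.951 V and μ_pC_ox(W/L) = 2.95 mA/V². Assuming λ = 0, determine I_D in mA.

V_SG = V_DD − V_G = 15.2 − 12.4 = 2.8 V, so V_ov = 2.8 − 0.951 = 1.85 V.
Assume saturation: I_D = ½ k_p V_ov² = 0.5 × 2.95 × 1.85² = 5.04 mA, giving V_SD = V_DD − I_D R_D = 15.2 − 5.04 × 0.171 = 14.3 V.
V_SD = 14.3 V ≥ V_ov = 1.85 V, confirming saturation.

I_D = 5.04 mA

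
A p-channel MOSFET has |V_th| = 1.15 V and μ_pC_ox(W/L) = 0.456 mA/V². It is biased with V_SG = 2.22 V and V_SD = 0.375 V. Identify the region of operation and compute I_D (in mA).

Triode; I_D = 0.151 mA

V_ov = V_SG − |V_th| = 2.22 − 1.15 = 1.07 V.
Since V_SD = 0.375 V < V_ov = 1.07 V, the device is in the triode region.
I_D = k_p [V_ov · V_SD − ½ V_SD²] = 0.456 × [1.07 × 0.375 − 0.5 × 0.375²] = 0.151 mA.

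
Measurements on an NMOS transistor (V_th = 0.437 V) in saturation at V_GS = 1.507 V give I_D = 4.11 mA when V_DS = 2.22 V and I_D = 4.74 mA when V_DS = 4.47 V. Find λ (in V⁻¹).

λ = 0.0803 V⁻¹

With V_GS fixed, I_D ∝ (1 + λ V_DS) in saturation, so I_D2/I_D1 = (1 + λ V_DS2)/(1 + λ V_DS1).
4.74/4.11 = 1.153 = (1 + 4.47 λ)/(1 + 2.22 λ).
Solving: λ (I_D1 V_DS2 − I_D2 V_DS1) = I_D2 − I_D1, so λ = (4.74 − 4.11) / (4.11 × 4.47 − 4.74 × 2.22) = 0.63 / 7.85 = 0.0803 V⁻¹.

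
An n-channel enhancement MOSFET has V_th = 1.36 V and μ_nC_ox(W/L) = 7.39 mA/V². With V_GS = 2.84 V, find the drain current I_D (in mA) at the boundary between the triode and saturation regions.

I_D = 8.09 mA

At the boundary V_DS = V_ov = V_GS − V_th = 2.84 − 1.36 = 1.48 V.
I_D = ½ k_n V_ov² = 0.5 × 7.39 × 1.48² = 8.09 mA.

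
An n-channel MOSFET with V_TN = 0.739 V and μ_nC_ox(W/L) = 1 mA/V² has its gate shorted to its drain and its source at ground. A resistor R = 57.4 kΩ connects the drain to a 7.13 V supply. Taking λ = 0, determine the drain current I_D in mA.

I_D = 0.103 mA

With gate tied to drain, V_GS = V_DS ≥ V_GS − V_TN, so the device is in saturation.
KCL at the drain: ½ k_n (V_GS − V_TN)² = (V_DD − V_GS)/R.
Let x = V_GS − 0.739. Then 28.7 x² + x − 6.391 = 0, giving x = 0.455 V (positive root), so V_GS = 1.19 V.
I_D = (V_DD − V_GS)/R = (7.13 − 1.19) / 57.4 = 0.103 mA.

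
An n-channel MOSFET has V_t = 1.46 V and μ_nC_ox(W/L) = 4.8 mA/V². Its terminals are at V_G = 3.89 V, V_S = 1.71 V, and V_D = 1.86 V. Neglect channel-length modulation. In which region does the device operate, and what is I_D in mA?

V_GS = V_G − V_S = 3.89 − 1.71 = 2.18 V; V_DS = V_D − V_S = 1.86 − 1.71 = 0.15 V.
V_ov = V_GS − V_t = 2.18 − 1.46 = 0.72 V.
Since V_DS = 0.15 V < V_ov = 0.72 V, the device is in the triode region.
I_D = k_n [V_ov · V_DS − ½ V_DS²] = 4.8 × [0.72 × 0.15 − 0.5 × 0.15²] = 0.464 mA.

Triode; I_D = 0.464 mA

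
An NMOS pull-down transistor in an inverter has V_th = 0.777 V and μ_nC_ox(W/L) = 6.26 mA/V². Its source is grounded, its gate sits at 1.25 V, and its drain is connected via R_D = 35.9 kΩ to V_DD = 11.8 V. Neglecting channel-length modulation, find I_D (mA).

I_D = 0.325 mA

V_GS = V_G = 1.25 V, so V_ov = 1.25 − 0.777 = 0.473 V.
Assume saturation: I_D = ½ k_n V_ov² = 0.5 × 6.26 × 0.473² = 0.7 mA, giving V_DS = V_DD − I_D R_D = 11.8 − 0.7 × 35.9 = -13.3 V.
But -13.3 V < V_ov = 0.473 V, so the device is actually in triode.
In triode I_D = k_n[V_ov V_DS − ½ V_DS²] and I_D = (V_DD − V_DS)/R_D. Equating: 112 V_DS² − 107.3 V_DS + 11.8 = 0, giving V_DS = 0.127 V (the root below V_ov).
I_D = (11.8 − 0.127) / 35.9 = 0.325 mA.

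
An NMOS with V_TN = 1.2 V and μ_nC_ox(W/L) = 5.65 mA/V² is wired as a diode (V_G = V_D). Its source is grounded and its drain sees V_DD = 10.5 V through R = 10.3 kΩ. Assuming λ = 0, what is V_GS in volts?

V_GS = 1.75 V

With gate tied to drain, V_GS = V_DS ≥ V_GS − V_TN, so the device is in saturation.
KCL at the drain: ½ k_n (V_GS − V_TN)² = (V_DD − V_GS)/R.
Let x = V_GS − 1.2. Then 29.1 x² + x − 9.3 = 0, giving x = 0.548 V (positive root), so V_GS = 1.75 V.
I_D = (V_DD − V_GS)/R = (10.5 − 1.75) / 10.3 = 0.85 mA.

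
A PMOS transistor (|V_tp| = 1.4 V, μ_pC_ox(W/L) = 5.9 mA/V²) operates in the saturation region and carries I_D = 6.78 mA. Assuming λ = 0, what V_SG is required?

In saturation I_D = ½ k_p (V_SG − |V_tp|)², so V_SG − |V_tp| = √(2 I_D / k_p) = √(2 × 6.78 / 5.9) = 1.52 V.
V_SG = 1.4 + 1.52 = 2.92 V.

V_SG = 2.92 V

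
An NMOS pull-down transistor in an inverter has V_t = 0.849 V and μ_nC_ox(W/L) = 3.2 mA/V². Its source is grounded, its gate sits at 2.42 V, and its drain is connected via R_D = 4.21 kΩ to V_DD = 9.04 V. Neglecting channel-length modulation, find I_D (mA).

I_D = 2.03 mA

V_GS = V_G = 2.42 V, so V_ov = 2.42 − 0.849 = 1.57 V.
Assume saturation: I_D = ½ k_n V_ov² = 0.5 × 3.2 × 1.57² = 3.95 mA, giving V_DS = V_DD − I_D R_D = 9.04 − 3.95 × 4.21 = -7.58 V.
But -7.58 V < V_ov = 1.57 V, so the device is actually in triode.
In triode I_D = k_n[V_ov V_DS − ½ V_DS²] and I_D = (V_DD − V_DS)/R_D. Equating: 6.74 V_DS² − 22.16 V_DS + 9.04 = 0, giving V_DS = 0.477 V (the root below V_ov).
I_D = (9.04 − 0.477) / 4.21 = 2.03 mA.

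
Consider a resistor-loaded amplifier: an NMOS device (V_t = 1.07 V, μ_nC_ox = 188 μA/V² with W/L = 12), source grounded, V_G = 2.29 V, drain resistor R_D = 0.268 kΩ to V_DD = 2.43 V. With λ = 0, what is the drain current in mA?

V_GS = V_G = 2.29 V, so V_ov = 2.29 − 1.07 = 1.22 V.
k_n = μ_nC_ox · (W/L) = 2.256 mA/V².
Assume saturation: I_D = ½ k_n V_ov² = 0.5 × 2.256 × 1.22² = 1.68 mA, giving V_DS = V_DD − I_D R_D = 2.43 − 1.68 × 0.268 = 1.98 V.
V_DS = 1.98 V ≥ V_ov = 1.22 V, confirming saturation.

I_D = 1.68 mA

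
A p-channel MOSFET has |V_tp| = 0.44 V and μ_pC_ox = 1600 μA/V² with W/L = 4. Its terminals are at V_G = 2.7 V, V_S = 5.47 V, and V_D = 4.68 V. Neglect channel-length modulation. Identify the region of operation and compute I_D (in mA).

V_SG = V_S − V_G = 5.47 − 2.7 = 2.77 V; V_SD = V_S − V_D = 5.47 − 4.68 = 0.79 V.
k_p = μ_pC_ox · (W/L) = 6.4 mA/V².
V_ov = V_SG − |V_tp| = 2.77 − 0.44 = 2.33 V.
Since V_SD = 0.79 V < V_ov = 2.33 V, the device is in the triode region.
I_D = k_p [V_ov · V_SD − ½ V_SD²] = 6.4 × [2.33 × 0.79 − 0.5 × 0.79²] = 9.78 mA.

Triode; I_D = 9.78 mA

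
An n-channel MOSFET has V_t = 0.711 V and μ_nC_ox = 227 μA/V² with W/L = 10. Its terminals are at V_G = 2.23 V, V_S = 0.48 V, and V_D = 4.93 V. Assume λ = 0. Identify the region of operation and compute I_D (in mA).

Saturation; I_D = 1.23 mA

V_GS = V_G − V_S = 2.23 − 0.48 = 1.75 V; V_DS = V_D − V_S = 4.93 − 0.48 = 4.45 V.
k_n = μ_nC_ox · (W/L) = 2.27 mA/V².
V_ov = V_GS − V_t = 1.75 − 0.711 = 1.04 V.
Since V_DS = 4.45 V ≥ V_ov = 1.04 V, the device is in saturation.
I_D = ½ k_n V_ov² = 0.5 × 2.27 × 1.04² = 1.23 mA.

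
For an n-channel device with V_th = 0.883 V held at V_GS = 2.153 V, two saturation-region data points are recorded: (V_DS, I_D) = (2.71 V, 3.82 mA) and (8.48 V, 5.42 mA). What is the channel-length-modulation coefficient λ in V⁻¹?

With V_GS fixed, I_D ∝ (1 + λ V_DS) in saturation, so I_D2/I_D1 = (1 + λ V_DS2)/(1 + λ V_DS1).
5.42/3.82 = 1.419 = (1 + 8.48 λ)/(1 + 2.71 λ).
Solving: λ (I_D1 V_DS2 − I_D2 V_DS1) = I_D2 − I_D1, so λ = (5.42 − 3.82) / (3.82 × 8.48 − 5.42 × 2.71) = 1.6 / 17.7 = 0.0904 V⁻¹.

λ = 0.0904 V⁻¹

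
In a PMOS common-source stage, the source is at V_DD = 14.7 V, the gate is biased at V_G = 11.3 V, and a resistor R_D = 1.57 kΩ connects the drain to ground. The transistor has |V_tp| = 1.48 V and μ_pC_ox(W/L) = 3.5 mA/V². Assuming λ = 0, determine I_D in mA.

V_SG = V_DD − V_G = 14.7 − 11.3 = 3.4 V, so V_ov = 3.4 − 1.48 = 1.92 V.
Assume saturation: I_D = ½ k_p V_ov² = 0.5 × 3.5 × 1.92² = 6.45 mA, giving V_SD = V_DD − I_D R_D = 14.7 − 6.45 × 1.57 = 4.57 V.
V_SD = 4.57 V ≥ V_ov = 1.92 V, confirming saturation.

I_D = 6.45 mA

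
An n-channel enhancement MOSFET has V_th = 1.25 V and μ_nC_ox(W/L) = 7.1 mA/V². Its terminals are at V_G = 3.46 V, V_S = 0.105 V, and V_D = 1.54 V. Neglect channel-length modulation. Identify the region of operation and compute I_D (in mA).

Triode; I_D = 14.1 mA

V_GS = V_G − V_S = 3.46 − 0.105 = 3.35 V; V_DS = V_D − V_S = 1.54 − 0.105 = 1.44 V.
V_ov = V_GS − V_th = 3.35 − 1.25 = 2.1 V.
Since V_DS = 1.44 V < V_ov = 2.1 V, the device is in the triode region.
I_D = k_n [V_ov · V_DS − ½ V_DS²] = 7.1 × [2.1 × 1.44 − 0.5 × 1.44²] = 14.1 mA.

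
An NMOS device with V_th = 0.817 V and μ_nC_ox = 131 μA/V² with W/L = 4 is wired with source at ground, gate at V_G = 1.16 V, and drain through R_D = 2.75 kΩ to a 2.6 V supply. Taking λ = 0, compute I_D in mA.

V_GS = V_G = 1.16 V, so V_ov = 1.16 − 0.817 = 0.343 V.
k_n = μ_nC_ox · (W/L) = 0.524 mA/V².
Assume saturation: I_D = ½ k_n V_ov² = 0.5 × 0.524 × 0.343² = 0.0308 mA, giving V_DS = V_DD − I_D R_D = 2.6 − 0.0308 × 2.75 = 2.52 V.
V_DS = 2.52 V ≥ V_ov = 0.343 V, confirming saturation.

I_D = 0.0308 mA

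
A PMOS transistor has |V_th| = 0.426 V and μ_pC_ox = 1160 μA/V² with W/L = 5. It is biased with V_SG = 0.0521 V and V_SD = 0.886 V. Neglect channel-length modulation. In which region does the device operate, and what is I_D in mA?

Cutoff; I_D = 0 mA

V_SG = 0.0521 V < |V_th| = 0.426 V, so the transistor is in cutoff.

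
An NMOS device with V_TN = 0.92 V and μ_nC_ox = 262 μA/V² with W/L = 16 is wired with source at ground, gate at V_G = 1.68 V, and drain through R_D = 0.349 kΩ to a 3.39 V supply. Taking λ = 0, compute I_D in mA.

V_GS = V_G = 1.68 V, so V_ov = 1.68 − 0.92 = 0.76 V.
k_n = μ_nC_ox · (W/L) = 4.192 mA/V².
Assume saturation: I_D = ½ k_n V_ov² = 0.5 × 4.192 × 0.76² = 1.21 mA, giving V_DS = V_DD − I_D R_D = 3.39 − 1.21 × 0.349 = 2.97 V.
V_DS = 2.97 V ≥ V_ov = 0.76 V, confirming saturation.

I_D = 1.21 mA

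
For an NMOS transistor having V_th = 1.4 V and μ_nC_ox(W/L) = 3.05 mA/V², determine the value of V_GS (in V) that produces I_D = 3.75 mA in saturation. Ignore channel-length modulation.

In saturation I_D = ½ k_n (V_GS − V_th)², so V_GS − V_th = √(2 I_D / k_n) = √(2 × 3.75 / 3.05) = 1.57 V.
V_GS = 1.4 + 1.57 = 2.97 V.

V_GS = 2.97 V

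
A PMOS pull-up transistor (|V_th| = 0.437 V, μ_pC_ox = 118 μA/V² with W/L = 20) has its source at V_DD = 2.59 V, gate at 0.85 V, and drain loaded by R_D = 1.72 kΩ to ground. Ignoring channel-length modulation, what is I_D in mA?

I_D = 1.22 mA

V_SG = V_DD − V_G = 2.59 − 0.85 = 1.74 V, so V_ov = 1.74 − 0.437 = 1.3 V.
k_p = μ_pC_ox · (W/L) = 2.36 mA/V².
Assume saturation: I_D = ½ k_p V_ov² = 0.5 × 2.36 × 1.3² = 2 mA, giving V_SD = V_DD − I_D R_D = 2.59 − 2 × 1.72 = -0.856 V.
But -0.856 V < V_ov = 1.3 V, so the device is actually in triode.
In triode I_D = k_p[V_ov V_SD − ½ V_SD²] and I_D = (V_DD − V_SD)/R_D. Equating: 2.03 V_SD² − 6.289 V_SD + 2.59 = 0, giving V_SD = 0.489 V (the root below V_ov).
I_D = (2.59 − 0.489) / 1.72 = 1.22 mA.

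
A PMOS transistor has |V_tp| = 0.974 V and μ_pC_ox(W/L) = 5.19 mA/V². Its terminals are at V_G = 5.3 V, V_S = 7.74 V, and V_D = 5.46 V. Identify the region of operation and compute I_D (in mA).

Saturation; I_D = 5.58 mA

V_SG = V_S − V_G = 7.74 − 5.3 = 2.44 V; V_SD = V_S − V_D = 7.74 − 5.46 = 2.28 V.
V_ov = V_SG − |V_tp| = 2.44 − 0.974 = 1.47 V.
Since V_SD = 2.28 V ≥ V_ov = 1.47 V, the device is in saturation.
I_D = ½ k_p V_ov² = 0.5 × 5.19 × 1.47² = 5.58 mA.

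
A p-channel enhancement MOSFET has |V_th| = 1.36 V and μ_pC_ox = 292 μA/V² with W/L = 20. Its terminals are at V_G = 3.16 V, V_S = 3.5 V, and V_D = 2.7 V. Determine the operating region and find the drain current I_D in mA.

V_SG = V_S − V_G = 3.5 − 3.16 = 0.34 V; V_SD = V_S − V_D = 3.5 − 2.7 = 0.8 V.
V_SG = 0.34 V < |V_th| = 1.36 V, so the transistor is in cutoff.

Cutoff; I_D = 0 mA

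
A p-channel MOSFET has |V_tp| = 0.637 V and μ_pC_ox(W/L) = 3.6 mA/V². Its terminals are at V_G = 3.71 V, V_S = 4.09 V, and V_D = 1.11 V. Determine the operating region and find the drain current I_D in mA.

V_SG = V_S − V_G = 4.09 − 3.71 = 0.38 V; V_SD = V_S − V_D = 4.09 − 1.11 = 2.98 V.
V_SG = 0.38 V < |V_tp| = 0.637 V, so the transistor is in cutoff.

Cutoff; I_D = 0 mA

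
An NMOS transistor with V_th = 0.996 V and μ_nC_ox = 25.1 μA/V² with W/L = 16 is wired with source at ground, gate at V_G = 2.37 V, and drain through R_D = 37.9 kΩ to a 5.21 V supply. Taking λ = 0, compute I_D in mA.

I_D = 0.131 mA

V_GS = V_G = 2.37 V, so V_ov = 2.37 − 0.996 = 1.37 V.
k_n = μ_nC_ox · (W/L) = 0.4016 mA/V².
Assume saturation: I_D = ½ k_n V_ov² = 0.5 × 0.4016 × 1.37² = 0.379 mA, giving V_DS = V_DD − I_D R_D = 5.21 − 0.379 × 37.9 = -9.16 V.
But -9.16 V < V_ov = 1.37 V, so the device is actually in triode.
In triode I_D = k_n[V_ov V_DS − ½ V_DS²] and I_D = (V_DD − V_DS)/R_D. Equating: 7.61 V_DS² − 21.91 V_DS + 5.21 = 0, giving V_DS = 0.262 V (the root below V_ov).
I_D = (5.21 − 0.262) / 37.9 = 0.131 mA.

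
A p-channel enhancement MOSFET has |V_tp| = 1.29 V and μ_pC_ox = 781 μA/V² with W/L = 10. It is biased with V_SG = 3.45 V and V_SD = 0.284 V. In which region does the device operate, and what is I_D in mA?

Triode; I_D = 4.48 mA

k_p = μ_pC_ox · (W/L) = 7.81 mA/V².
V_ov = V_SG − |V_tp| = 3.45 − 1.29 = 2.16 V.
Since V_SD = 0.284 V < V_ov = 2.16 V, the device is in the triode region.
I_D = k_p [V_ov · V_SD − ½ V_SD²] = 7.81 × [2.16 × 0.284 − 0.5 × 0.284²] = 4.48 mA.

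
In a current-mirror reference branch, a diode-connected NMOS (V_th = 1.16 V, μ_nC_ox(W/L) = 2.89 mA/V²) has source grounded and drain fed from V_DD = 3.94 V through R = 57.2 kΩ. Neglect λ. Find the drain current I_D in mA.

With gate tied to drain, V_GS = V_DS ≥ V_GS − V_th, so the device is in saturation.
KCL at the drain: ½ k_n (V_GS − V_th)² = (V_DD − V_GS)/R.
Let x = V_GS − 1.16. Then 82.7 x² + x − 2.78 = 0, giving x = 0.177 V (positive root), so V_GS = 1.34 V.
I_D = (V_DD − V_GS)/R = (3.94 − 1.34) / 57.2 = 0.0455 mA.

I_D = 0.0455 mA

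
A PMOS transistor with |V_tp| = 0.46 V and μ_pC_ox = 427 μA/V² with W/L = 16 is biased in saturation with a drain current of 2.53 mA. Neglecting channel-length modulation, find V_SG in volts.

k_p = μ_pC_ox · (W/L) = 6.832 mA/V².
In saturation I_D = ½ k_p (V_SG − |V_tp|)², so V_SG − |V_tp| = √(2 I_D / k_p) = √(2 × 2.53 / 6.832) = 0.861 V.
V_SG = 0.46 + 0.861 = 1.32 V.

V_SG = 1.32 V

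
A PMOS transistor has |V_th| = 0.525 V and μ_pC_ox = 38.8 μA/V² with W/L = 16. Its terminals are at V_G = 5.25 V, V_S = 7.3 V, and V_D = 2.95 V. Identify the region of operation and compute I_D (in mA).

V_SG = V_S − V_G = 7.3 − 5.25 = 2.05 V; V_SD = V_S − V_D = 7.3 − 2.95 = 4.35 V.
k_p = μ_pC_ox · (W/L) = 0.6208 mA/V².
V_ov = V_SG − |V_th| = 2.05 − 0.525 = 1.52 V.
Since V_SD = 4.35 V ≥ V_ov = 1.52 V, the device is in saturation.
I_D = ½ k_p V_ov² = 0.5 × 0.6208 × 1.52² = 0.722 mA.

Saturation; I_D = 0.722 mA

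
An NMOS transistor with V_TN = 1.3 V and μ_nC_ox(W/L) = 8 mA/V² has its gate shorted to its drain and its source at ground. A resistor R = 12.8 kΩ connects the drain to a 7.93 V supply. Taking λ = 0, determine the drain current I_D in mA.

I_D = 0.491 mA

With gate tied to drain, V_GS = V_DS ≥ V_GS − V_TN, so the device is in saturation.
KCL at the drain: ½ k_n (V_GS − V_TN)² = (V_DD − V_GS)/R.
Let x = V_GS − 1.3. Then 51.2 x² + x − 6.63 = 0, giving x = 0.35 V (positive root), so V_GS = 1.65 V.
I_D = (V_DD − V_GS)/R = (7.93 − 1.65) / 12.8 = 0.491 mA.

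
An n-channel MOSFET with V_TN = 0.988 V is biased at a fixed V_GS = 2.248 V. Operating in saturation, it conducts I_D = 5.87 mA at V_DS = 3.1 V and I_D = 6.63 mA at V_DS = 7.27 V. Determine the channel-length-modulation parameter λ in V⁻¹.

λ = 0.0344 V⁻¹

With V_GS fixed, I_D ∝ (1 + λ V_DS) in saturation, so I_D2/I_D1 = (1 + λ V_DS2)/(1 + λ V_DS1).
6.63/5.87 = 1.129 = (1 + 7.27 λ)/(1 + 3.1 λ).
Solving: λ (I_D1 V_DS2 − I_D2 V_DS1) = I_D2 − I_D1, so λ = (6.63 − 5.87) / (5.87 × 7.27 − 6.63 × 3.1) = 0.76 / 22.1 = 0.0344 V⁻¹.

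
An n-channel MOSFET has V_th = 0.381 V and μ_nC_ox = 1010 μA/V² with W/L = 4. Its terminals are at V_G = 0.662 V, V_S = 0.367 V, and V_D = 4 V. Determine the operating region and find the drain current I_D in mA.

Cutoff; I_D = 0 mA

V_GS = V_G − V_S = 0.662 − 0.367 = 0.295 V; V_DS = V_D − V_S = 4 − 0.367 = 3.63 V.
V_GS = 0.295 V < V_th = 0.381 V, so the transistor is in cutoff.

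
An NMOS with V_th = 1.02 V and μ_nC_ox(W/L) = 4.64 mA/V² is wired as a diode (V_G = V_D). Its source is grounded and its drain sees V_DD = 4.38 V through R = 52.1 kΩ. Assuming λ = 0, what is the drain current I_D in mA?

I_D = 0.0614 mA

With gate tied to drain, V_GS = V_DS ≥ V_GS − V_th, so the device is in saturation.
KCL at the drain: ½ k_n (V_GS − V_th)² = (V_DD − V_GS)/R.
Let x = V_GS − 1.02. Then 121 x² + x − 3.36 = 0, giving x = 0.163 V (positive root), so V_GS = 1.18 V.
I_D = (V_DD − V_GS)/R = (4.38 − 1.18) / 52.1 = 0.0614 mA.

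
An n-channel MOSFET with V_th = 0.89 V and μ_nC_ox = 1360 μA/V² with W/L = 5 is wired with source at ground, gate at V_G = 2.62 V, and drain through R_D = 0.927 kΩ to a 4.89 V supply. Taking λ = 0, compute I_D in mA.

V_GS = V_G = 2.62 V, so V_ov = 2.62 − 0.89 = 1.73 V.
k_n = μ_nC_ox · (W/L) = 6.8 mA/V².
Assume saturation: I_D = ½ k_n V_ov² = 0.5 × 6.8 × 1.73² = 10.2 mA, giving V_DS = V_DD − I_D R_D = 4.89 − 10.2 × 0.927 = -4.54 V.
But -4.54 V < V_ov = 1.73 V, so the device is actually in triode.
In triode I_D = k_n[V_ov V_DS − ½ V_DS²] and I_D = (V_DD − V_DS)/R_D. Equating: 3.15 V_DS² − 11.91 V_DS + 4.89 = 0, giving V_DS = 0.469 V (the root below V_ov).
I_D = (4.89 − 0.469) / 0.927 = 4.77 mA.

I_D = 4.77 mA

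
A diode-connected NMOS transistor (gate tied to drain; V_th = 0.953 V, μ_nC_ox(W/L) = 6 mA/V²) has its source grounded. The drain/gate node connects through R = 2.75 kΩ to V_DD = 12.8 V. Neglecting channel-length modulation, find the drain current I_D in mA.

I_D = 3.89 mA

With gate tied to drain, V_GS = V_DS ≥ V_GS − V_th, so the device is in saturation.
KCL at the drain: ½ k_n (V_GS − V_th)² = (V_DD − V_GS)/R.
Let x = V_GS − 0.953. Then 8.25 x² + x − 11.85 = 0, giving x = 1.14 V (positive root), so V_GS = 2.09 V.
I_D = (V_DD − V_GS)/R = (12.8 − 2.09) / 2.75 = 3.89 mA.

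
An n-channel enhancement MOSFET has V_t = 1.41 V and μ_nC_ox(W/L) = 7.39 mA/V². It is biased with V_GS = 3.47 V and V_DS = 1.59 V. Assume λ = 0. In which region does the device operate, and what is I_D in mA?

Triode; I_D = 14.9 mA

V_ov = V_GS − V_t = 3.47 − 1.41 = 2.06 V.
Since V_DS = 1.59 V < V_ov = 2.06 V, the device is in the triode region.
I_D = k_n [V_ov · V_DS − ½ V_DS²] = 7.39 × [2.06 × 1.59 − 0.5 × 1.59²] = 14.9 mA.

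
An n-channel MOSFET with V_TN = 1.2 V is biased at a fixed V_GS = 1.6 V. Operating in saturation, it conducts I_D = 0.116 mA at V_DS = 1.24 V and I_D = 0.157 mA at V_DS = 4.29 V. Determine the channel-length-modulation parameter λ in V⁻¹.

With V_GS fixed, I_D ∝ (1 + λ V_DS) in saturation, so I_D2/I_D1 = (1 + λ V_DS2)/(1 + λ V_DS1).
0.157/0.116 = 1.353 = (1 + 4.29 λ)/(1 + 1.24 λ).
Solving: λ (I_D1 V_DS2 − I_D2 V_DS1) = I_D2 − I_D1, so λ = (0.157 − 0.116) / (0.116 × 4.29 − 0.157 × 1.24) = 0.041 / 0.303 = 0.135 V⁻¹.

λ = 0.135 V⁻¹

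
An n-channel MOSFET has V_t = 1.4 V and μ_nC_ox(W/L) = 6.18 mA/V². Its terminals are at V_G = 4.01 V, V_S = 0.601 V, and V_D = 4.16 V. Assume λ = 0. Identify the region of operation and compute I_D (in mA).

Saturation; I_D = 12.5 mA

V_GS = V_G − V_S = 4.01 − 0.601 = 3.41 V; V_DS = V_D − V_S = 4.16 − 0.601 = 3.56 V.
V_ov = V_GS − V_t = 3.41 − 1.4 = 2.01 V.
Since V_DS = 3.56 V ≥ V_ov = 2.01 V, the device is in saturation.
I_D = ½ k_n V_ov² = 0.5 × 6.18 × 2.01² = 12.5 mA.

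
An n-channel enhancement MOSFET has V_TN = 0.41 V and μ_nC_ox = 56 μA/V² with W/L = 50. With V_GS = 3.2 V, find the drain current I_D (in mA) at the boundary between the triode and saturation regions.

At the boundary V_DS = V_ov = V_GS − V_TN = 3.2 − 0.41 = 2.79 V.
k_n = μ_nC_ox · (W/L) = 2.8 mA/V².
I_D = ½ k_n V_ov² = 0.5 × 2.8 × 2.79² = 10.9 mA.

I_D = 10.9 mA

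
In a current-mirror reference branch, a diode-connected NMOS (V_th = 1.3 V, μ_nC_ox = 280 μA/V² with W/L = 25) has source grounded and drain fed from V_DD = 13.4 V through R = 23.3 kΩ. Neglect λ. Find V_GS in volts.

V_GS = 1.68 V

With gate tied to drain, V_GS = V_DS ≥ V_GS − V_th, so the device is in saturation.
k_n = μ_nC_ox · (W/L) = 7 mA/V².
KCL at the drain: ½ k_n (V_GS − V_th)² = (V_DD − V_GS)/R.
Let x = V_GS − 1.3. Then 81.5 x² + x − 12.1 = 0, giving x = 0.379 V (positive root), so V_GS = 1.68 V.
I_D = (V_DD − V_GS)/R = (13.4 − 1.68) / 23.3 = 0.503 mA.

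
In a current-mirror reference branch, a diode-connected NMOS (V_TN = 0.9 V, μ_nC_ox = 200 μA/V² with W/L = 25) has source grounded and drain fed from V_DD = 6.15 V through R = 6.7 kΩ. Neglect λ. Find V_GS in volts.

With gate tied to drain, V_GS = V_DS ≥ V_GS − V_TN, so the device is in saturation.
k_n = μ_nC_ox · (W/L) = 5 mA/V².
KCL at the drain: ½ k_n (V_GS − V_TN)² = (V_DD − V_GS)/R.
Let x = V_GS − 0.9. Then 16.8 x² + x − 5.25 = 0, giving x = 0.531 V (positive root), so V_GS = 1.43 V.
I_D = (V_DD − V_GS)/R = (6.15 − 1.43) / 6.7 = 0.704 mA.

V_GS = 1.43 V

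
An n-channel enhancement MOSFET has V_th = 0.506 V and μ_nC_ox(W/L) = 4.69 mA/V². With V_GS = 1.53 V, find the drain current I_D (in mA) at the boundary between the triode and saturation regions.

At the boundary V_DS = V_ov = V_GS − V_th = 1.53 − 0.506 = 1.02 V.
I_D = ½ k_n V_ov² = 0.5 × 4.69 × 1.02² = 2.46 mA.

I_D = 2.46 mA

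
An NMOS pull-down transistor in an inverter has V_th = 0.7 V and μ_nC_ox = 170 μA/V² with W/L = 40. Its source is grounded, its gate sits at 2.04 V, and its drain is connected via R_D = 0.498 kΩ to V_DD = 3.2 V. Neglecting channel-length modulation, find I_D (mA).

I_D = 4.92 mA

V_GS = V_G = 2.04 V, so V_ov = 2.04 − 0.7 = 1.34 V.
k_n = μ_nC_ox · (W/L) = 6.8 mA/V².
Assume saturation: I_D = ½ k_n V_ov² = 0.5 × 6.8 × 1.34² = 6.11 mA, giving V_DS = V_DD − I_D R_D = 3.2 − 6.11 × 0.498 = 0.16 V.
But 0.16 V < V_ov = 1.34 V, so the device is actually in triode.
In triode I_D = k_n[V_ov V_DS − ½ V_DS²] and I_D = (V_DD − V_DS)/R_D. Equating: 1.69 V_DS² − 5.538 V_DS + 3.2 = 0, giving V_DS = 0.75 V (the root below V_ov).
I_D = (3.2 − 0.75) / 0.498 = 4.92 mA.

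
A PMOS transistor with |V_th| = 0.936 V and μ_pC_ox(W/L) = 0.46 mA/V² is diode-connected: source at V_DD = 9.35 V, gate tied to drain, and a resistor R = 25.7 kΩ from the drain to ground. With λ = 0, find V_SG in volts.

With gate tied to drain, V_SG = V_SD ≥ V_SG − |V_th|, so the device is in saturation.
KCL at the drain: ½ k_p (V_SG − |V_th|)² = (V_DD − V_SG)/R.
Let x = V_SG − 0.936. Then 5.91 x² + x − 8.414 = 0, giving x = 1.11 V (positive root), so V_SG = 2.05 V.
I_D = (V_DD − V_SG)/R = (9.35 − 2.05) / 25.7 = 0.284 mA.

V_SG = 2.05 V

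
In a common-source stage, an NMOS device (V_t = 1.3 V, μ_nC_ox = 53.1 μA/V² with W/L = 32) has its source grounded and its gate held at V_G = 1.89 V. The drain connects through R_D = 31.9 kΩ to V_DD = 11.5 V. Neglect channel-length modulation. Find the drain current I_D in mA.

I_D = 0.296 mA

V_GS = V_G = 1.89 V, so V_ov = 1.89 − 1.3 = 0.59 V.
k_n = μ_nC_ox · (W/L) = 1.699 mA/V².
Assume saturation: I_D = ½ k_n V_ov² = 0.5 × 1.699 × 0.59² = 0.296 mA, giving V_DS = V_DD − I_D R_D = 11.5 − 0.296 × 31.9 = 2.07 V.
V_DS = 2.07 V ≥ V_ov = 0.59 V, confirming saturation.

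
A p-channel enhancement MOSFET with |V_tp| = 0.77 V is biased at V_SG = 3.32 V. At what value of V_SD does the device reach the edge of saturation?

V_SD,sat = 2.55 V

The boundary between triode and saturation is V_SD = V_SG − |V_tp| = V_ov.
V_ov = 3.32 − 0.77 = 2.55 V.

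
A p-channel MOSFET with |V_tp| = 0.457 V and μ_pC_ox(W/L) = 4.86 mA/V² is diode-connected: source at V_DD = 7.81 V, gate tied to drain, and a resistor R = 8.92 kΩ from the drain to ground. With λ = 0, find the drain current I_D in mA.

With gate tied to drain, V_SG = V_SD ≥ V_SG − |V_tp|, so the device is in saturation.
KCL at the drain: ½ k_p (V_SG − |V_tp|)² = (V_DD − V_SG)/R.
Let x = V_SG − 0.457. Then 21.7 x² + x − 7.353 = 0, giving x = 0.56 V (positive root), so V_SG = 1.02 V.
I_D = (V_DD − V_SG)/R = (7.81 − 1.02) / 8.92 = 0.762 mA.

I_D = 0.762 mA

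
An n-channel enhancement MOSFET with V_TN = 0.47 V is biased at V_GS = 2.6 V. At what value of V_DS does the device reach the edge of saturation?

V_DS,sat = 2.13 V

The boundary between triode and saturation is V_DS = V_GS − V_TN = V_ov.
V_ov = 2.6 − 0.47 = 2.13 V.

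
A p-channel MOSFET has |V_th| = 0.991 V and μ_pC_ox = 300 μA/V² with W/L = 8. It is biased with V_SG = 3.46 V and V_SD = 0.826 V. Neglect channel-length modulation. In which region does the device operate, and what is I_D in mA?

k_p = μ_pC_ox · (W/L) = 2.4 mA/V².
V_ov = V_SG − |V_th| = 3.46 − 0.991 = 2.47 V.
Since V_SD = 0.826 V < V_ov = 2.47 V, the device is in the triode region.
I_D = k_p [V_ov · V_SD − ½ V_SD²] = 2.4 × [2.47 × 0.826 − 0.5 × 0.826²] = 4.08 mA.

Triode; I_D = 4.08 mA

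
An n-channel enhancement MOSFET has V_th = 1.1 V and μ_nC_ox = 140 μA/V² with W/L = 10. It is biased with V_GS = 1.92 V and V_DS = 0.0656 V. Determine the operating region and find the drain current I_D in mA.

k_n = μ_nC_ox · (W/L) = 1.4 mA/V².
V_ov = V_GS − V_th = 1.92 − 1.1 = 0.82 V.
Since V_DS = 0.0656 V < V_ov = 0.82 V, the device is in the triode region.
I_D = k_n [V_ov · V_DS − ½ V_DS²] = 1.4 × [0.82 × 0.0656 − 0.5 × 0.0656²] = 0.0723 mA.

Triode; I_D = 0.0723 mA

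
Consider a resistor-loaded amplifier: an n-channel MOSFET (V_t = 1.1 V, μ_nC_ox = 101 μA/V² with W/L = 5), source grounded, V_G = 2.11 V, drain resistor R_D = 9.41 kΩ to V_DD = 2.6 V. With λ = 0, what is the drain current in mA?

V_GS = V_G = 2.11 V, so V_ov = 2.11 − 1.1 = 1.01 V.
k_n = μ_nC_ox · (W/L) = 0.505 mA/V².
Assume saturation: I_D = ½ k_n V_ov² = 0.5 × 0.505 × 1.01² = 0.258 mA, giving V_DS = V_DD − I_D R_D = 2.6 − 0.258 × 9.41 = 0.176 V.
But 0.176 V < V_ov = 1.01 V, so the device is actually in triode.
In triode I_D = k_n[V_ov V_DS − ½ V_DS²] and I_D = (V_DD − V_DS)/R_D. Equating: 2.38 V_DS² − 5.8 V_DS + 2.6 = 0, giving V_DS = 0.592 V (the root below V_ov).
I_D = (2.6 − 0.592) / 9.41 = 0.213 mA.

I_D = 0.213 mA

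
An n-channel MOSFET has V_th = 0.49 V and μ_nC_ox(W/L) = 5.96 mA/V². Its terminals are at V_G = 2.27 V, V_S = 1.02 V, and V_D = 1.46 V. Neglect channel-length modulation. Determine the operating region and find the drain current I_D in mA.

Triode; I_D = 1.42 mA

V_GS = V_G − V_S = 2.27 − 1.02 = 1.25 V; V_DS = V_D − V_S = 1.46 − 1.02 = 0.44 V.
V_ov = V_GS − V_th = 1.25 − 0.49 = 0.76 V.
Since V_DS = 0.44 V < V_ov = 0.76 V, the device is in the triode region.
I_D = k_n [V_ov · V_DS − ½ V_DS²] = 5.96 × [0.76 × 0.44 − 0.5 × 0.44²] = 1.42 mA.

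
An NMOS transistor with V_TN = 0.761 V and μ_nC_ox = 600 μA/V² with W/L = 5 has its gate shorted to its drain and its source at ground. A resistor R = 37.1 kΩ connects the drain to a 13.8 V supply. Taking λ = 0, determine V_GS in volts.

With gate tied to drain, V_GS = V_DS ≥ V_GS − V_TN, so the device is in saturation.
k_n = μ_nC_ox · (W/L) = 3 mA/V².
KCL at the drain: ½ k_n (V_GS − V_TN)² = (V_DD − V_GS)/R.
Let x = V_GS − 0.761. Then 55.7 x² + x − 13.04 = 0, giving x = 0.475 V (positive root), so V_GS = 1.24 V.
I_D = (V_DD − V_GS)/R = (13.8 − 1.24) / 37.1 = 0.339 mA.

V_GS = 1.24 V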